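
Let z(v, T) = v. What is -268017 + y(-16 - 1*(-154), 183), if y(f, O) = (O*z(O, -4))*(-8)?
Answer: -535929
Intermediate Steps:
y(f, O) = -8*O² (y(f, O) = (O*O)*(-8) = O²*(-8) = -8*O²)
-268017 + y(-16 - 1*(-154), 183) = -268017 - 8*183² = -268017 - 8*33489 = -268017 - 267912 = -535929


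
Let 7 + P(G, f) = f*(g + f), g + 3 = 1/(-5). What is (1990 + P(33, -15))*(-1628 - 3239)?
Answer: -10979952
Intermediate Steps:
g = -16/5 (g = -3 + 1/(-5) = -3 - ⅕ = -16/5 ≈ -3.2000)
P(G, f) = -7 + f*(-16/5 + f)
(1990 + P(33, -15))*(-1628 - 3239) = (1990 + (-7 + (-15)² - 16/5*(-15)))*(-1628 - 3239) = (1990 + (-7 + 225 + 48))*(-4867) = (1990 + 266)*(-4867) = 2256*(-4867) = -10979952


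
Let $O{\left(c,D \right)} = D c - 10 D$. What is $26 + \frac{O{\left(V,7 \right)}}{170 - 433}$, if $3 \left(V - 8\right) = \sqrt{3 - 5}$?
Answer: $\frac{6852}{263} - \frac{7 i \sqrt{2}}{789} \approx 26.053 - 0.012547 i$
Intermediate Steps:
$V = 8 + \frac{i \sqrt{2}}{3}$ ($V = 8 + \frac{\sqrt{3 - 5}}{3} = 8 + \frac{\sqrt{-2}}{3} = 8 + \frac{i \sqrt{2}}{3} \approx 8.0 + 0.4714 i$)
$O{\left(c,D \right)} = - 10 D + D c$
$26 + \frac{O{\left(V,7 \right)}}{170 - 433} = 26 + \frac{7 \left(-10 + \left(8 + \frac{i \sqrt{2}}{3}\right)\right)}{170 - 433} = 26 + \frac{7 \left(-2 + \frac{i \sqrt{2}}{3}\right)}{-263} = 26 + \left(-14 + \frac{7 i \sqrt{2}}{3}\right) \left(- \frac{1}{263}\right) = 26 + \left(\frac{14}{263} - \frac{7 i \sqrt{2}}{789}\right) = \frac{6852}{263} - \frac{7 i \sqrt{2}}{789}$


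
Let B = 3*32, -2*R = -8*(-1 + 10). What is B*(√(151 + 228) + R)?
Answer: 3456 + 96*√379 ≈ 5324.9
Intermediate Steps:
R = 36 (R = -(-4)*(-1 + 10) = -(-4)*9 = -½*(-72) = 36)
B = 96
B*(√(151 + 228) + R) = 96*(√(151 + 228) + 36) = 96*(√379 + 36) = 96*(36 + √379) = 3456 + 96*√379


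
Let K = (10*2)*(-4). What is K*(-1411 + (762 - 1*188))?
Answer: 66960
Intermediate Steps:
K = -80 (K = 20*(-4) = -80)
K*(-1411 + (762 - 1*188)) = -80*(-1411 + (762 - 1*188)) = -80*(-1411 + (762 - 188)) = -80*(-1411 + 574) = -80*(-837) = 66960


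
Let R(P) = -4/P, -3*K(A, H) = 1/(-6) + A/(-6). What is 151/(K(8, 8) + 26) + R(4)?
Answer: 249/53 ≈ 4.6981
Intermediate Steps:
K(A, H) = 1/18 + A/18 (K(A, H) = -(1/(-6) + A/(-6))/3 = -(1*(-⅙) + A*(-⅙))/3 = -(-⅙ - A/6)/3 = 1/18 + A/18)
151/(K(8, 8) + 26) + R(4) = 151/((1/18 + (1/18)*8) + 26) - 4/4 = 151/((1/18 + 4/9) + 26) - 4*¼ = 151/(½ + 26) - 1 = 151/(53/2) - 1 = (2/53)*151 - 1 = 302/53 - 1 = 249/53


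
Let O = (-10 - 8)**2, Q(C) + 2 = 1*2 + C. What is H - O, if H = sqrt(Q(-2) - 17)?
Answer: -324 + I*sqrt(19) ≈ -324.0 + 4.3589*I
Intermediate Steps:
Q(C) = C (Q(C) = -2 + (1*2 + C) = -2 + (2 + C) = C)
O = 324 (O = (-18)**2 = 324)
H = I*sqrt(19) (H = sqrt(-2 - 17) = sqrt(-19) = I*sqrt(19) ≈ 4.3589*I)
H - O = I*sqrt(19) - 1*324 = I*sqrt(19) - 324 = -324 + I*sqrt(19)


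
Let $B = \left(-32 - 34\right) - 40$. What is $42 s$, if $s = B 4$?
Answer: $-17808$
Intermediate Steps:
$B = -106$ ($B = -66 - 40 = -106$)
$s = -424$ ($s = \left(-106\right) 4 = -424$)
$42 s = 42 \left(-424\right) = -17808$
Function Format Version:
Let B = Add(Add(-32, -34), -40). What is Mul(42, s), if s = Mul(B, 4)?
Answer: -17808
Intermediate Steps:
B = -106 (B = Add(-66, -40) = -106)
s = -424 (s = Mul(-106, 4) = -424)
Mul(42, s) = Mul(42, -424) = -17808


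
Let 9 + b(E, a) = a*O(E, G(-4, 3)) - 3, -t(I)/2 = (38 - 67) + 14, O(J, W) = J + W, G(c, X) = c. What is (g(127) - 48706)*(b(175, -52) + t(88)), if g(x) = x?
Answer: 431090046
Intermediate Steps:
t(I) = 30 (t(I) = -2*((38 - 67) + 14) = -2*(-29 + 14) = -2*(-15) = 30)
b(E, a) = -12 + a*(-4 + E) (b(E, a) = -9 + (a*(E - 4) - 3) = -9 + (a*(-4 + E) - 3) = -9 + (-3 + a*(-4 + E)) = -12 + a*(-4 + E))
(g(127) - 48706)*(b(175, -52) + t(88)) = (127 - 48706)*((-12 - 52*(-4 + 175)) + 30) = -48579*((-12 - 52*171) + 30) = -48579*((-12 - 8892) + 30) = -48579*(-8904 + 30) = -48579*(-8874) = 431090046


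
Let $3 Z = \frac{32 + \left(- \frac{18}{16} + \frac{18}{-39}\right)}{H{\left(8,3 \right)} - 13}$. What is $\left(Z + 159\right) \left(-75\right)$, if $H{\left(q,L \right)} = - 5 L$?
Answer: $- \frac{34646525}{2912} \approx -11898.0$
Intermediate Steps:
$Z = - \frac{3163}{8736}$ ($Z = \frac{\left(32 + \left(- \frac{18}{16} + \frac{18}{-39}\right)\right) \frac{1}{\left(-5\right) 3 - 13}}{3} = \frac{\left(32 + \left(\left(-18\right) \frac{1}{16} + 18 \left(- \frac{1}{39}\right)\right)\right) \frac{1}{-15 - 13}}{3} = \frac{\left(32 - \frac{165}{104}\right) \frac{1}{-28}}{3} = \frac{\left(32 - \frac{165}{104}\right) \left(- \frac{1}{28}\right)}{3} = \frac{\frac{3163}{104} \left(- \frac{1}{28}\right)}{3} = \frac{1}{3} \left(- \frac{3163}{2912}\right) = - \frac{3163}{8736} \approx -0.36206$)
$\left(Z + 159\right) \left(-75\right) = \left(- \frac{3163}{8736} + 159\right) \left(-75\right) = \frac{1385861}{8736} \left(-75\right) = - \frac{34646525}{2912}$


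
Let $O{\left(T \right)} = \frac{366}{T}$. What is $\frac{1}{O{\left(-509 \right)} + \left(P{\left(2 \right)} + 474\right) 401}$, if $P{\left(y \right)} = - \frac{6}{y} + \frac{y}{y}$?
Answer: $\frac{509}{96339082} \approx 5.2834 \cdot 10^{-6}$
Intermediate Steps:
$P{\left(y \right)} = 1 - \frac{6}{y}$ ($P{\left(y \right)} = - \frac{6}{y} + 1 = 1 - \frac{6}{y}$)
$\frac{1}{O{\left(-509 \right)} + \left(P{\left(2 \right)} + 474\right) 401} = \frac{1}{\frac{366}{-509} + \left(\frac{-6 + 2}{2} + 474\right) 401} = \frac{1}{366 \left(- \frac{1}{509}\right) + \left(\frac{1}{2} \left(-4\right) + 474\right) 401} = \frac{1}{- \frac{366}{509} + \left(-2 + 474\right) 401} = \frac{1}{- \frac{366}{509} + 472 \cdot 401} = \frac{1}{- \frac{366}{509} + 189272} = \frac{1}{\frac{96339082}{509}} = \frac{509}{96339082}$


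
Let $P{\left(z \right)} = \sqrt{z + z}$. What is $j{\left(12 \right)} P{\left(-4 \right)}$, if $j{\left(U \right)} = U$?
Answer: $24 i \sqrt{2} \approx 33.941 i$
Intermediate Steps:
$P{\left(z \right)} = \sqrt{2} \sqrt{z}$ ($P{\left(z \right)} = \sqrt{2 z} = \sqrt{2} \sqrt{z}$)
$j{\left(12 \right)} P{\left(-4 \right)} = 12 \sqrt{2} \sqrt{-4} = 12 \sqrt{2} \cdot 2 i = 12 \cdot 2 i \sqrt{2} = 24 i \sqrt{2}$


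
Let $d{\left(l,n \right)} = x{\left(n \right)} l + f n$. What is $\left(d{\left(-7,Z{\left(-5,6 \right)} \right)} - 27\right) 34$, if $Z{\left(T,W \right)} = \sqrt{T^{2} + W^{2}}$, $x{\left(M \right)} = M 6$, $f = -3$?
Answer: $-918 - 1530 \sqrt{61} \approx -12868.0$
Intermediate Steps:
$x{\left(M \right)} = 6 M$
$d{\left(l,n \right)} = - 3 n + 6 l n$ ($d{\left(l,n \right)} = 6 n l - 3 n = 6 l n - 3 n = - 3 n + 6 l n$)
$\left(d{\left(-7,Z{\left(-5,6 \right)} \right)} - 27\right) 34 = \left(3 \sqrt{\left(-5\right)^{2} + 6^{2}} \left(-1 + 2 \left(-7\right)\right) - 27\right) 34 = \left(3 \sqrt{25 + 36} \left(-1 - 14\right) - 27\right) 34 = \left(3 \sqrt{61} \left(-15\right) - 27\right) 34 = \left(- 45 \sqrt{61} - 27\right) 34 = \left(-27 - 45 \sqrt{61}\right) 34 = -918 - 1530 \sqrt{61}$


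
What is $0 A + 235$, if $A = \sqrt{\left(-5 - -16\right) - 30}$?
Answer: $235$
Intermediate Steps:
$A = i \sqrt{19}$ ($A = \sqrt{\left(-5 + 16\right) - 30} = \sqrt{11 - 30} = \sqrt{-19} = i \sqrt{19} \approx 4.3589 i$)
$0 A + 235 = 0 i \sqrt{19} + 235 = 0 + 235 = 235$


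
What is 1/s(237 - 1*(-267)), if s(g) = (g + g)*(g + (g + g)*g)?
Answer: 1/512604288 ≈ 1.9508e-9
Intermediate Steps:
s(g) = 2*g*(g + 2*g**2) (s(g) = (2*g)*(g + (2*g)*g) = (2*g)*(g + 2*g**2) = 2*g*(g + 2*g**2))
1/s(237 - 1*(-267)) = 1/((237 - 1*(-267))**2*(2 + 4*(237 - 1*(-267)))) = 1/((237 + 267)**2*(2 + 4*(237 + 267))) = 1/(504**2*(2 + 4*504)) = 1/(254016*(2 + 2016)) = 1/(254016*2018) = 1/512604288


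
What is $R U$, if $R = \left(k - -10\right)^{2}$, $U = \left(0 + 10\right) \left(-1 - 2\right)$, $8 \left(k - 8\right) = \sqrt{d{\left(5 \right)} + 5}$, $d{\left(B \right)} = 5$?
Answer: $- \frac{155595}{16} - 135 \sqrt{10} \approx -10152.0$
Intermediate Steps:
$k = 8 + \frac{\sqrt{10}}{8}$ ($k = 8 + \frac{\sqrt{5 + 5}}{8} = 8 + \frac{\sqrt{10}}{8} \approx 8.3953$)
$U = -30$ ($U = 10 \left(-3\right) = -30$)
$R = \left(18 + \frac{\sqrt{10}}{8}\right)^{2}$ ($R = \left(\left(8 + \frac{\sqrt{10}}{8}\right) - -10\right)^{2} = \left(\left(8 + \frac{\sqrt{10}}{8}\right) + 10\right)^{2} = \left(18 + \frac{\sqrt{10}}{8}\right)^{2} \approx 338.39$)
$R U = \frac{\left(144 + \sqrt{10}\right)^{2}}{64} \left(-30\right) = - \frac{15 \left(144 + \sqrt{10}\right)^{2}}{32}$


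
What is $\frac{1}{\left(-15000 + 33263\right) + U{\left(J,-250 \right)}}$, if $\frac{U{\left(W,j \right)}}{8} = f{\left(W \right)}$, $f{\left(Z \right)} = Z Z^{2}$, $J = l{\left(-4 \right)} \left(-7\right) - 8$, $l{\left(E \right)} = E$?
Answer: $\frac{1}{82263} \approx 1.2156 \cdot 10^{-5}$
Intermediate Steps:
$J = 20$ ($J = \left(-4\right) \left(-7\right) - 8 = 28 - 8 = 20$)
$f{\left(Z \right)} = Z^{3}$
$U{\left(W,j \right)} = 8 W^{3}$
$\frac{1}{\left(-15000 + 33263\right) + U{\left(J,-250 \right)}} = \frac{1}{\left(-15000 + 33263\right) + 8 \cdot 20^{3}} = \frac{1}{18263 + 8 \cdot 8000} = \frac{1}{18263 + 64000} = \frac{1}{82263}$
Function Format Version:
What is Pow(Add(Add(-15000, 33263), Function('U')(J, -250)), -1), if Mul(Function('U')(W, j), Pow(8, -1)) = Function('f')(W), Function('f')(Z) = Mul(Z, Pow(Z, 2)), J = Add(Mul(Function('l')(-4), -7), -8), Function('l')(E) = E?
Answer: Rational(1, 82263) ≈ 1.2156e-5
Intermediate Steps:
J = 20 (J = Add(Mul(-4, -7), -8) = Add(28, -8) = 20)
Function('f')(Z) = Pow(Z, 3)
Function('U')(W, j) = Mul(8, Pow(W, 3))
Pow(Add(Add(-15000, 33263), Function('U')(J, -250)), -1) = Pow(Add(Add(-15000, 33263), Mul(8, Pow(20, 3))), -1) = Pow(Add(18263, Mul(8, 8000)), -1) = Pow(Add(18263, 64000), -1) = Pow(82263, -1) = Rational(1, 82263)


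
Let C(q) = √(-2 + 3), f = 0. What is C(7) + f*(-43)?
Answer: 1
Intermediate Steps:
C(q) = 1 (C(q) = √1 = 1)
C(7) + f*(-43) = 1 + 0*(-43) = 1 + 0 = 1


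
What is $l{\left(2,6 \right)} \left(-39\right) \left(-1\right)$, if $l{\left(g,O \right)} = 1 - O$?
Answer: $-195$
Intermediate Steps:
$l{\left(2,6 \right)} \left(-39\right) \left(-1\right) = \left(1 - 6\right) \left(-39\right) \left(-1\right) = \left(-5\right) \left(-39\right) \left(-1\right) = 195 \left(-1\right) = -195$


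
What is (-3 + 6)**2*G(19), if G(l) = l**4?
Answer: 1172889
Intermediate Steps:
(-3 + 6)**2*G(19) = (-3 + 6)**2*19**4 = 3**2*130321 = 9*130321 = 1172889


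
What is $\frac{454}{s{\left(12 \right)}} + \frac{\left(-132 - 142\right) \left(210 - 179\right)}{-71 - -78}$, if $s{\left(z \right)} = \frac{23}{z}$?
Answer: $- \frac{157226}{161} \approx -976.56$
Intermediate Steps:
$\frac{454}{s{\left(12 \right)}} + \frac{\left(-132 - 142\right) \left(210 - 179\right)}{-71 - -78} = \frac{454}{23 \cdot \frac{1}{12}} + \frac{\left(-132 - 142\right) \left(210 - 179\right)}{-71 - -78} = \frac{454}{23 \cdot \frac{1}{12}} + \frac{\left(-274\right) 31}{-71 + 78} = \frac{454}{\frac{23}{12}} - \frac{8494}{7} = 454 \cdot \frac{12}{23} - \frac{8494}{7} = \frac{5448}{23} - \frac{8494}{7} = - \frac{157226}{161}$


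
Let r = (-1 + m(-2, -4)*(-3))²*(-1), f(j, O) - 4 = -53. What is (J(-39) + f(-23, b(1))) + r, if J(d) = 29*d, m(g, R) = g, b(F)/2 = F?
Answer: -1205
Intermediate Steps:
b(F) = 2*F
f(j, O) = -49 (f(j, O) = 4 - 53 = -49)
r = -25 (r = (-1 - 2*(-3))²*(-1) = (-1 + 6)²*(-1) = 5²*(-1) = 25*(-1) = -25)
(J(-39) + f(-23, b(1))) + r = (29*(-39) - 49) - 25 = (-1131 - 49) - 25 = -1180 - 25 = -1205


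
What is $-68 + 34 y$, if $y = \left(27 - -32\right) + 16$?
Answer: $2482$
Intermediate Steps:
$y = 75$ ($y = \left(27 + 32\right) + 16 = 59 + 16 = 75$)
$-68 + 34 y = -68 + 34 \cdot 75 = -68 + 2550 = 2482$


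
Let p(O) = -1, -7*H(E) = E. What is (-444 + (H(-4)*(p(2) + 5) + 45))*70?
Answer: -27770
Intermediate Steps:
H(E) = -E/7
(-444 + (H(-4)*(p(2) + 5) + 45))*70 = (-444 + ((-⅐*(-4))*(-1 + 5) + 45))*70 = (-444 + ((4/7)*4 + 45))*70 = (-444 + (16/7 + 45))*70 = (-444 + 331/7)*70 = -2777/7*70 = -27770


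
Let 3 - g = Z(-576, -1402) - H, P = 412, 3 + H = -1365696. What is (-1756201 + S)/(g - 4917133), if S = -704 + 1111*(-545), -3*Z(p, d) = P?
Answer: 283488/753923 ≈ 0.37602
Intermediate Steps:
H = -1365699 (H = -3 - 1365696 = -1365699)
Z(p, d) = -412/3 (Z(p, d) = -⅓*412 = -412/3)
g = -4096676/3 (g = 3 - (-412/3 - 1*(-1365699)) = 3 - (-412/3 + 1365699) = 3 - 1*4096685/3 = 3 - 4096685/3 = -4096676/3 ≈ -1.3656e+6)
S = -606199 (S = -704 - 605495 = -606199)
(-1756201 + S)/(g - 4917133) = (-1756201 - 606199)/(-4096676/3 - 4917133) = -2362400/(-18848075/3) = -2362400*(-3/18848075) = 283488/753923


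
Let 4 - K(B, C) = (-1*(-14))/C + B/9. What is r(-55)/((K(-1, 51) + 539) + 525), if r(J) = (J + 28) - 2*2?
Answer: -4743/163379 ≈ -0.029031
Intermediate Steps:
K(B, C) = 4 - 14/C - B/9 (K(B, C) = 4 - ((-1*(-14))/C + B/9) = 4 - (14/C + B*(1/9)) = 4 - (14/C + B/9) = 4 + (-14/C - B/9) = 4 - 14/C - B/9)
r(J) = 24 + J (r(J) = (28 + J) - 4 = 24 + J)
r(-55)/((K(-1, 51) + 539) + 525) = (24 - 55)/(((4 - 14/51 - 1/9*(-1)) + 539) + 525) = -31/(((4 - 14*1/51 + 1/9) + 539) + 525) = -31/(((4 - 14/51 + 1/9) + 539) + 525) = -31/((587/153 + 539) + 525) = -31/(83054/153 + 525) = -31/163379/153 = -31*153/163379 = -4743/163379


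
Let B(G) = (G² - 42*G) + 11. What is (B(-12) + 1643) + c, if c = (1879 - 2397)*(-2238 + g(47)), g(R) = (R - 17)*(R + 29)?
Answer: -19454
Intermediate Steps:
g(R) = (-17 + R)*(29 + R)
B(G) = 11 + G² - 42*G
c = -21756 (c = (1879 - 2397)*(-2238 + (-493 + 47² + 12*47)) = -518*(-2238 + (-493 + 2209 + 564)) = -518*(-2238 + 2280) = -518*42 = -21756)
(B(-12) + 1643) + c = ((11 + (-12)² - 42*(-12)) + 1643) - 21756 = ((11 + 144 + 504) + 1643) - 21756 = (659 + 1643) - 21756 = 2302 - 21756 = -19454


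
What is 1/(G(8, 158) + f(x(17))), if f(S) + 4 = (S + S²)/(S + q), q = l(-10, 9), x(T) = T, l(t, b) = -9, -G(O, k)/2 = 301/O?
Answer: -1/41 ≈ -0.024390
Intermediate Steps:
G(O, k) = -602/O
q = -9
f(S) = -4 + (S + S²)/(-9 + S) (f(S) = -4 + (S + S²)/(S - 9) = -4 + (S + S²)/(-9 + S))
1/(G(8, 158) + f(x(17))) = 1/(-602/8 + (36 + 17² - 3*17)/(-9 + 17)) = 1/(-602*⅛ + (36 + 289 - 51)/8) = 1/(-301/4 + (⅛)*274) = 1/(-301/4 + 137/4) = 1/(-41) = -1/41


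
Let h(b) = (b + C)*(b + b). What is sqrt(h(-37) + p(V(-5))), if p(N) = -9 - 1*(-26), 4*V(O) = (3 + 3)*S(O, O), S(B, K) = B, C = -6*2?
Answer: sqrt(3643) ≈ 60.357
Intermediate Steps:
C = -12
h(b) = 2*b*(-12 + b) (h(b) = (b - 12)*(b + b) = (-12 + b)*(2*b) = 2*b*(-12 + b))
V(O) = 3*O/2 (V(O) = ((3 + 3)*O)/4 = (6*O)/4 = 3*O/2)
p(N) = 17 (p(N) = -9 + 26 = 17)
sqrt(h(-37) + p(V(-5))) = sqrt(2*(-37)*(-12 - 37) + 17) = sqrt(2*(-37)*(-49) + 17) = sqrt(3626 + 17) = sqrt(3643)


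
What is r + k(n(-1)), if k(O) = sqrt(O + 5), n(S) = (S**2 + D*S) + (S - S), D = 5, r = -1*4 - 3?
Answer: -6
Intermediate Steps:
r = -7 (r = -4 - 3 = -7)
n(S) = S**2 + 5*S (n(S) = (S**2 + 5*S) + (S - S) = (S**2 + 5*S) + 0 = S**2 + 5*S)
k(O) = sqrt(5 + O)
r + k(n(-1)) = -7 + sqrt(5 - (5 - 1)) = -7 + sqrt(5 - 1*4) = -7 + sqrt(5 - 4) = -7 + sqrt(1) = -7 + 1 = -6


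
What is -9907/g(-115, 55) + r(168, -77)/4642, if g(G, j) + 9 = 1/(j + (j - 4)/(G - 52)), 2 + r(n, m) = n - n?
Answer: 210028456659/190412519 ≈ 1103.0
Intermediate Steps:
r(n, m) = -2 (r(n, m) = -2 + (n - n) = -2 + 0 = -2)
g(G, j) = -9 + 1/(j + (-4 + j)/(-52 + G)) (g(G, j) = -9 + 1/(j + (j - 4)/(G - 52)) = -9 + 1/(j + (-4 + j)/(-52 + G)))
-9907/g(-115, 55) + r(168, -77)/4642 = -9907*(4 + 51*55 - 1*(-115)*55)/(16 - 1*(-115) - 459*55 + 9*(-115)*55) - 2/4642 = -9907*(4 + 2805 + 6325)/(16 + 115 - 25245 - 56925) - 2*1/4642 = -9907/(-82039/9134) - 1/2321 = -9907*(-9134/82039) - 1/2321 = 90490538/82039 - 1/2321 = 210028456659/190412519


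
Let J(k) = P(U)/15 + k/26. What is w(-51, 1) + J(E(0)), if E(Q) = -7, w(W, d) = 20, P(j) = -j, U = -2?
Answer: 7747/390 ≈ 19.864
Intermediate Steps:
J(k) = 2/15 + k/26 (J(k) = -1*(-2)/15 + k/26 = 2*(1/15) + k*(1/26) = 2/15 + k/26)
w(-51, 1) + J(E(0)) = 20 + (2/15 + (1/26)*(-7)) = 20 + (2/15 - 7/26) = 20 - 53/390 = 7747/390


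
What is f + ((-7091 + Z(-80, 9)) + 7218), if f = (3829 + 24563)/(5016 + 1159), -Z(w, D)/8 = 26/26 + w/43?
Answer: 2828487/20425 ≈ 138.48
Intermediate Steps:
Z(w, D) = -8 - 8*w/43 (Z(w, D) = -8*(26/26 + w/43) = -8*(26*(1/26) + w*(1/43)) = -8*(1 + w/43) = -8 - 8*w/43)
f = 2184/475 (f = 28392/6175 = 28392*(1/6175) = 2184/475 ≈ 4.5979)
f + ((-7091 + Z(-80, 9)) + 7218) = 2184/475 + ((-7091 + (-8 - 8/43*(-80))) + 7218) = 2184/475 + ((-7091 + (-8 + 640/43)) + 7218) = 2184/475 + ((-7091 + 296/43) + 7218) = 2184/475 + (-304617/43 + 7218) = 2184/475 + 5757/43 = 2828487/20425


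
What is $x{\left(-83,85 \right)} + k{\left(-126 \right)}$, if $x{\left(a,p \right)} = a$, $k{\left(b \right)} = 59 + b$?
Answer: $-150$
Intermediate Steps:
$x{\left(-83,85 \right)} + k{\left(-126 \right)} = -83 + \left(59 - 126\right) = -83 - 67 = -150$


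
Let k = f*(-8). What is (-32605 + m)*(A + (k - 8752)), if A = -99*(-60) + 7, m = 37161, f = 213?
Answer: -20543004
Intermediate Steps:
A = 5947 (A = 5940 + 7 = 5947)
k = -1704 (k = 213*(-8) = -1704)
(-32605 + m)*(A + (k - 8752)) = (-32605 + 37161)*(5947 + (-1704 - 8752)) = 4556*(5947 - 10456) = 4556*(-4509) = -20543004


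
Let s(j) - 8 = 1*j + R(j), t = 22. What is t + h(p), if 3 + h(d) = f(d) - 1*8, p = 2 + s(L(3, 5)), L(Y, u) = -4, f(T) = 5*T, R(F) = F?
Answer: 21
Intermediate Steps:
s(j) = 8 + 2*j (s(j) = 8 + (1*j + j) = 8 + (j + j) = 8 + 2*j)
p = 2 (p = 2 + (8 + 2*(-4)) = 2 + (8 - 8) = 2 + 0 = 2)
h(d) = -11 + 5*d (h(d) = -3 + (5*d - 1*8) = -3 + (5*d - 8) = -3 + (-8 + 5*d) = -11 + 5*d)
t + h(p) = 22 + (-11 + 5*2) = 22 + (-11 + 10) = 22 - 1 = 21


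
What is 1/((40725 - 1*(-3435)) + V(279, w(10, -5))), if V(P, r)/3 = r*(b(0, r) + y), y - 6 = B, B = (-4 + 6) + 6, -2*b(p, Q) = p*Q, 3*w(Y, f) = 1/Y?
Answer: 5/220807 ≈ 2.2644e-5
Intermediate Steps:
w(Y, f) = 1/(3*Y)
b(p, Q) = -Q*p/2 (b(p, Q) = -p*Q/2 = -Q*p/2)
B = 8 (B = 2 + 6 = 8)
y = 14 (y = 6 + 8 = 14)
V(P, r) = 42*r (V(P, r) = 3*(r*(-1/2*r*0 + 14)) = 3*(r*(0 + 14)) = 3*(r*14) = 3*(14*r) = 42*r)
1/((40725 - 1*(-3435)) + V(279, w(10, -5))) = 1/((40725 - 1*(-3435)) + 42*((1/3)/10)) = 1/((40725 + 3435) + 42*((1/3)*(1/10))) = 1/(44160 + 42*(1/30)) = 1/(44160 + 7/5) = 1/(220807/5) = 5/220807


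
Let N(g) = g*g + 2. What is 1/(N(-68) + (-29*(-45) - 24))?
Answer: 1/5907 ≈ 0.00016929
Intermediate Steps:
N(g) = 2 + g² (N(g) = g² + 2 = 2 + g²)
1/(N(-68) + (-29*(-45) - 24)) = 1/((2 + (-68)²) + (-29*(-45) - 24)) = 1/((2 + 4624) + (1305 - 24)) = 1/(4626 + 1281) = 1/5907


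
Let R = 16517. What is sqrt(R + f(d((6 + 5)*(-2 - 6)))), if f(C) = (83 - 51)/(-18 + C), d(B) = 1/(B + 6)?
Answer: sqrt(36028438845)/1477 ≈ 128.51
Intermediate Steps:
d(B) = 1/(6 + B)
f(C) = 32/(-18 + C)
sqrt(R + f(d((6 + 5)*(-2 - 6)))) = sqrt(16517 + 32/(-18 + 1/(6 + (6 + 5)*(-2 - 6)))) = sqrt(16517 + 32/(-18 + 1/(6 + 11*(-8)))) = sqrt(16517 + 32/(-18 + 1/(6 - 88))) = sqrt(16517 + 32/(-18 + 1/(-82))) = sqrt(16517 + 32/(-18 - 1/82)) = sqrt(16517 + 32/(-1477/82)) = sqrt(16517 + 32*(-82/1477)) = sqrt(16517 - 2624/1477) = sqrt(24392985/1477) = sqrt(36028438845)/1477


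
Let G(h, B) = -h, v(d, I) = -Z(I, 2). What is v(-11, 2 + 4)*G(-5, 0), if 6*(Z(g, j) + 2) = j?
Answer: 25/3 ≈ 8.3333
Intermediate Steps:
Z(g, j) = -2 + j/6
v(d, I) = 5/3 (v(d, I) = -(-2 + (1/6)*2) = -(-2 + 1/3) = -1*(-5/3) = 5/3)
v(-11, 2 + 4)*G(-5, 0) = 5*(-1*(-5))/3 = (5/3)*5 = 25/3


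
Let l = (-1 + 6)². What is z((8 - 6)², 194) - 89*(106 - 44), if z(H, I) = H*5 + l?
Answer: -5473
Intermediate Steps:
l = 25 (l = 5² = 25)
z(H, I) = 25 + 5*H (z(H, I) = H*5 + 25 = 5*H + 25 = 25 + 5*H)
z((8 - 6)², 194) - 89*(106 - 44) = (25 + 5*(8 - 6)²) - 89*(106 - 44) = (25 + 5*2²) - 89*62 = (25 + 5*4) - 5518 = (25 + 20) - 5518 = 45 - 5518 = -5473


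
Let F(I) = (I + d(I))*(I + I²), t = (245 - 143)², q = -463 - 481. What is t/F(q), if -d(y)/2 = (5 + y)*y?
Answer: -2601/394750301248 ≈ -6.5890e-9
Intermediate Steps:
d(y) = -2*y*(5 + y) (d(y) = -2*(5 + y)*y = -2*y*(5 + y))
q = -944
t = 10404 (t = 102² = 10404)
F(I) = (I + I²)*(I - 2*I*(5 + I)) (F(I) = (I - 2*I*(5 + I))*(I + I²) = (I + I²)*(I - 2*I*(5 + I)))
t/F(q) = 10404/((-1*(-944)²*(9 - 944 + 2*(-944)*(5 - 944)))) = 10404/((-1*891136*(9 - 944 + 2*(-944)*(-939)))) = 10404/((-1*891136*(9 - 944 + 1772832))) = 10404/((-1*891136*1771897)) = 10404/(-1579001204992) = 10404*(-1/1579001204992) = -2601/394750301248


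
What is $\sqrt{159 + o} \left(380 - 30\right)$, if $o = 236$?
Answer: $350 \sqrt{395} \approx 6956.1$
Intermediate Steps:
$\sqrt{159 + o} \left(380 - 30\right) = \sqrt{159 + 236} \left(380 - 30\right) = \sqrt{395} \cdot 350 = 350 \sqrt{395}$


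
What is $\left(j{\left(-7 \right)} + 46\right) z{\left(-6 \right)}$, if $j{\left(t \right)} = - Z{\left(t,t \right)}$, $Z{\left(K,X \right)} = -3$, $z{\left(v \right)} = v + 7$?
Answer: $49$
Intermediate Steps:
$z{\left(v \right)} = 7 + v$
$j{\left(t \right)} = 3$ ($j{\left(t \right)} = \left(-1\right) \left(-3\right) = 3$)
$\left(j{\left(-7 \right)} + 46\right) z{\left(-6 \right)} = \left(3 + 46\right) \left(7 - 6\right) = 49 \cdot 1 = 49$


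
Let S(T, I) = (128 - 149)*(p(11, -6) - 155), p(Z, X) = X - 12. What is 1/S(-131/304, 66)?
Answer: 1/3633 ≈ 0.00027525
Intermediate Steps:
p(Z, X) = -12 + X
S(T, I) = 3633 (S(T, I) = (128 - 149)*((-12 - 6) - 155) = -21*(-18 - 155) = -21*(-173) = 3633)
1/S(-131/304, 66) = 1/3633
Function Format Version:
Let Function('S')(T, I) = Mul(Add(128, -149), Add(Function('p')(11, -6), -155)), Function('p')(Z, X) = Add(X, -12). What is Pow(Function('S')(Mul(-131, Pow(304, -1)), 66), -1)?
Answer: Rational(1, 3633) ≈ 0.00027525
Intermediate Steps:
Function('p')(Z, X) = Add(-12, X)
Function('S')(T, I) = 3633 (Function('S')(T, I) = Mul(Add(128, -149), Add(Add(-12, -6), -155)) = Mul(-21, Add(-18, -155)) = Mul(-21, -173) = 3633)
Pow(Function('S')(Mul(-131, Pow(304, -1)), 66), -1) = Pow(3633, -1) = Rational(1, 3633)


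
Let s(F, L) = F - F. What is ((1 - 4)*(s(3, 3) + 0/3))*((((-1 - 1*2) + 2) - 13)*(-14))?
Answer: 0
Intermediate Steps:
s(F, L) = 0
((1 - 4)*(s(3, 3) + 0/3))*((((-1 - 1*2) + 2) - 13)*(-14)) = ((1 - 4)*(0 + 0/3))*((((-1 - 1*2) + 2) - 13)*(-14)) = (-3*(0 + 0*(1/3)))*((((-1 - 2) + 2) - 13)*(-14)) = (-3*(0 + 0))*(((-3 + 2) - 13)*(-14)) = (-3*0)*((-1 - 13)*(-14)) = 0*(-14*(-14)) = 0*196 = 0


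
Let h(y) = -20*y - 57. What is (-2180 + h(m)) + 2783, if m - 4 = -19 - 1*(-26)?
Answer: 326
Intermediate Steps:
m = 11 (m = 4 + (-19 - 1*(-26)) = 4 + (-19 + 26) = 4 + 7 = 11)
h(y) = -57 - 20*y
(-2180 + h(m)) + 2783 = (-2180 + (-57 - 20*11)) + 2783 = (-2180 + (-57 - 220)) + 2783 = (-2180 - 277) + 2783 = -2457 + 2783 = 326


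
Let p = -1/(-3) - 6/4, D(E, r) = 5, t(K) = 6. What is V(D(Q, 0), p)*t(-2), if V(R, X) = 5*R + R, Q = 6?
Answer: 180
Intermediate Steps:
p = -7/6 (p = -1*(-⅓) - 6*¼ = ⅓ - 3/2 = -7/6 ≈ -1.1667)
V(R, X) = 6*R
V(D(Q, 0), p)*t(-2) = (6*5)*6 = 30*6 = 180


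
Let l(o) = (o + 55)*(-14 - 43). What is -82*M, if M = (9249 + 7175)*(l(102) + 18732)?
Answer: -13175431344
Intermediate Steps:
l(o) = -3135 - 57*o (l(o) = (55 + o)*(-57) = -3135 - 57*o)
M = 160675992 (M = (9249 + 7175)*((-3135 - 57*102) + 18732) = 16424*((-3135 - 5814) + 18732) = 16424*(-8949 + 18732) = 16424*9783 = 160675992)
-82*M = -82*160675992 = -13175431344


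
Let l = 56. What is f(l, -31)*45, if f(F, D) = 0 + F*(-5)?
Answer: -12600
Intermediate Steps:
f(F, D) = -5*F (f(F, D) = 0 - 5*F = -5*F)
f(l, -31)*45 = -5*56*45 = -280*45 = -12600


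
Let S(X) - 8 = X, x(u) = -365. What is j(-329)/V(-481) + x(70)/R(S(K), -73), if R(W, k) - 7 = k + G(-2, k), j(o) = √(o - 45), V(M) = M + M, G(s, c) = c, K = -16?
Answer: 365/139 - I*√374/962 ≈ 2.6259 - 0.020103*I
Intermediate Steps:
S(X) = 8 + X
V(M) = 2*M
j(o) = √(-45 + o)
R(W, k) = 7 + 2*k (R(W, k) = 7 + (k + k) = 7 + 2*k)
j(-329)/V(-481) + x(70)/R(S(K), -73) = √(-45 - 329)/((2*(-481))) - 365/(7 + 2*(-73)) = √(-374)/(-962) - 365/(7 - 146) = (I*√374)*(-1/962) - 365/(-139) = -I*√374/962 - 365*(-1/139) = -I*√374/962 + 365/139 = 365/139 - I*√374/962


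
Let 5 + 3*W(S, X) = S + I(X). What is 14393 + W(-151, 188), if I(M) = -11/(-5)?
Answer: 215126/15 ≈ 14342.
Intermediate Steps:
I(M) = 11/5 (I(M) = -11*(-1/5) = 11/5)
W(S, X) = -14/15 + S/3 (W(S, X) = -5/3 + (S + 11/5)/3 = -5/3 + (11/5 + S)/3 = -5/3 + (11/15 + S/3) = -14/15 + S/3)
14393 + W(-151, 188) = 14393 + (-14/15 + (1/3)*(-151)) = 14393 + (-14/15 - 151/3) = 14393 - 769/15 = 215126/15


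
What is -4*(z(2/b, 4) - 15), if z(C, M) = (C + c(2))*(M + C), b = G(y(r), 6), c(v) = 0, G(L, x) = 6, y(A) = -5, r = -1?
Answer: 488/9 ≈ 54.222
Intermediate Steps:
b = 6
z(C, M) = C*(C + M) (z(C, M) = (C + 0)*(M + C) = C*(C + M))
-4*(z(2/b, 4) - 15) = -4*((2/6)*(2/6 + 4) - 15) = -4*((2*(⅙))*(2*(⅙) + 4) - 15) = -4*((⅓ + 4)/3 - 15) = -4*((⅓)*(13/3) - 15) = -4*(13/9 - 15) = -4*(-122/9) = 488/9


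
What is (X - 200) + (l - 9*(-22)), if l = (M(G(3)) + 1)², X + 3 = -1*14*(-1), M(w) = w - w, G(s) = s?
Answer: 10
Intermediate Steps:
M(w) = 0
X = 11 (X = -3 - 1*14*(-1) = -3 - 14*(-1) = -3 + 14 = 11)
l = 1 (l = (0 + 1)² = 1² = 1)
(X - 200) + (l - 9*(-22)) = (11 - 200) + (1 - 9*(-22)) = -189 + (1 + 198) = -189 + 199 = 10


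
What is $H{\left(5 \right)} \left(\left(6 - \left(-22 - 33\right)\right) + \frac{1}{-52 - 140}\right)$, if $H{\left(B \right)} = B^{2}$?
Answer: $\frac{292775}{192} \approx 1524.9$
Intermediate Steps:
$H{\left(5 \right)} \left(\left(6 - \left(-22 - 33\right)\right) + \frac{1}{-52 - 140}\right) = 5^{2} \left(\left(6 - \left(-22 - 33\right)\right) + \frac{1}{-52 - 140}\right) = 25 \left(\left(6 - -55\right) + \frac{1}{-192}\right) = 25 \left(\left(6 + 55\right) - \frac{1}{192}\right) = 25 \left(61 - \frac{1}{192}\right) = 25 \cdot \frac{11711}{192} = \frac{292775}{192}$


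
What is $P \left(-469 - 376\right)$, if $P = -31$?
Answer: $26195$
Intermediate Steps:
$P \left(-469 - 376\right) = - 31 \left(-469 - 376\right) = \left(-31\right) \left(-845\right) = 26195$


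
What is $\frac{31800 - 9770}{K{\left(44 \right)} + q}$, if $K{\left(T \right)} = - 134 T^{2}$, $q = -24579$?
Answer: $- \frac{22030}{284003} \approx -0.07757$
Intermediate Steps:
$\frac{31800 - 9770}{K{\left(44 \right)} + q} = \frac{31800 - 9770}{- 134 \cdot 44^{2} - 24579} = \frac{22030}{\left(-134\right) 1936 - 24579} = \frac{22030}{-259424 - 24579} = \frac{22030}{-284003} = 22030 \left(- \frac{1}{284003}\right) = - \frac{22030}{284003}$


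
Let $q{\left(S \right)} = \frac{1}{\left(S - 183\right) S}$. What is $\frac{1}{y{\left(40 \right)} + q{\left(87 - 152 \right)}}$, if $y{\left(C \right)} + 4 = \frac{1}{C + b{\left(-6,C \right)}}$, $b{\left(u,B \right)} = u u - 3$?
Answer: $- \frac{1176760}{4690847} \approx -0.25086$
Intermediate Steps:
$b{\left(u,B \right)} = -3 + u^{2}$ ($b{\left(u,B \right)} = u^{2} - 3 = -3 + u^{2}$)
$q{\left(S \right)} = \frac{1}{S \left(-183 + S\right)}$ ($q{\left(S \right)} = \frac{1}{\left(-183 + S\right) S} = \frac{1}{S \left(-183 + S\right)}$)
$y{\left(C \right)} = -4 + \frac{1}{33 + C}$ ($y{\left(C \right)} = -4 + \frac{1}{C - \left(3 - \left(-6\right)^{2}\right)} = -4 + \frac{1}{C + \left(-3 + 36\right)} = -4 + \frac{1}{C + 33} = -4 + \frac{1}{33 + C}$)
$\frac{1}{y{\left(40 \right)} + q{\left(87 - 152 \right)}} = \frac{1}{\frac{-131 - 160}{33 + 40} + \frac{1}{\left(87 - 152\right) \left(-183 + \left(87 - 152\right)\right)}} = \frac{1}{\frac{-131 - 160}{73} + \frac{1}{\left(-65\right) \left(-183 - 65\right)}} = \frac{1}{\frac{1}{73} \left(-291\right) - \frac{1}{65 \left(-248\right)}} = \frac{1}{- \frac{291}{73} - - \frac{1}{16120}} = \frac{1}{- \frac{291}{73} + \frac{1}{16120}} = \frac{1}{- \frac{4690847}{1176760}} = - \frac{1176760}{4690847}$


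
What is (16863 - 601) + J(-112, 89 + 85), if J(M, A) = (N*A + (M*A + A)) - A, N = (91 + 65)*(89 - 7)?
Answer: 2222582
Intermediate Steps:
N = 12792 (N = 156*82 = 12792)
J(M, A) = 12792*A + A*M (J(M, A) = (12792*A + (M*A + A)) - A = (12792*A + (A*M + A)) - A = (12792*A + (A + A*M)) - A = (12793*A + A*M) - A = 12792*A + A*M)
(16863 - 601) + J(-112, 89 + 85) = (16863 - 601) + (89 + 85)*(12792 - 112) = 16262 + 174*12680 = 16262 + 2206320 = 2222582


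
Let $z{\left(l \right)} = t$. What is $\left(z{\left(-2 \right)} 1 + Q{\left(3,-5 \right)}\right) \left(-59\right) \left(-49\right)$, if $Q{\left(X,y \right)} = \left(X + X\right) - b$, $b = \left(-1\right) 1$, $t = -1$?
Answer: $17346$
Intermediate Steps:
$z{\left(l \right)} = -1$
$b = -1$
$Q{\left(X,y \right)} = 1 + 2 X$ ($Q{\left(X,y \right)} = \left(X + X\right) - -1 = 2 X + 1 = 1 + 2 X$)
$\left(z{\left(-2 \right)} 1 + Q{\left(3,-5 \right)}\right) \left(-59\right) \left(-49\right) = \left(\left(-1\right) 1 + \left(1 + 2 \cdot 3\right)\right) \left(-59\right) \left(-49\right) = \left(-1 + \left(1 + 6\right)\right) \left(-59\right) \left(-49\right) = \left(-1 + 7\right) \left(-59\right) \left(-49\right) = 6 \left(-59\right) \left(-49\right) = \left(-354\right) \left(-49\right) = 17346$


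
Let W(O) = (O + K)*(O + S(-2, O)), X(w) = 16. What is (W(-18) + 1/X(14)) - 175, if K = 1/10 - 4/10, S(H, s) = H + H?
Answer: 18213/80 ≈ 227.66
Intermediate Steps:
S(H, s) = 2*H
K = -3/10 (K = 1*(⅒) - 4*⅒ = ⅒ - ⅖ = -3/10 ≈ -0.30000)
W(O) = (-4 + O)*(-3/10 + O) (W(O) = (O - 3/10)*(O + 2*(-2)) = (-3/10 + O)*(O - 4) = (-3/10 + O)*(-4 + O) = (-4 + O)*(-3/10 + O))
(W(-18) + 1/X(14)) - 175 = ((6/5 + (-18)² - 43/10*(-18)) + 1/16) - 175 = ((6/5 + 324 + 387/5) + 1/16) - 175 = (2013/5 + 1/16) - 175 = 32213/80 - 175 = 18213/80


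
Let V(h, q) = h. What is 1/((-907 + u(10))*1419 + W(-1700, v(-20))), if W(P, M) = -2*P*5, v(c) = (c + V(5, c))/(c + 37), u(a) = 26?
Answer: -1/1233139 ≈ -8.1094e-7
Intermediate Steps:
v(c) = (5 + c)/(37 + c) (v(c) = (c + 5)/(c + 37) = (5 + c)/(37 + c))
W(P, M) = -10*P
1/((-907 + u(10))*1419 + W(-1700, v(-20))) = 1/((-907 + 26)*1419 - 10*(-1700)) = 1/(-881*1419 + 17000) = 1/(-1250139 + 17000) = 1/(-1233139) = -1/1233139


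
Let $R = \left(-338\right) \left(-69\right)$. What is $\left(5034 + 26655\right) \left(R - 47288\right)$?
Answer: $-759458574$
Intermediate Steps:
$R = 23322$
$\left(5034 + 26655\right) \left(R - 47288\right) = \left(5034 + 26655\right) \left(23322 - 47288\right) = 31689 \left(-23966\right) = -759458574$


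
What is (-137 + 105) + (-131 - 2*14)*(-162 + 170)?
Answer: -1304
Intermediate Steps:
(-137 + 105) + (-131 - 2*14)*(-162 + 170) = -32 + (-131 - 28)*8 = -32 - 159*8 = -32 - 1272 = -1304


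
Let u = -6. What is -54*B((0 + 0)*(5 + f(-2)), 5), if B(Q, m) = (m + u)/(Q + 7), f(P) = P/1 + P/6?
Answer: 54/7 ≈ 7.7143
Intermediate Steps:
f(P) = 7*P/6 (f(P) = P*1 + P*(1/6) = P + P/6 = 7*P/6)
B(Q, m) = (-6 + m)/(7 + Q) (B(Q, m) = (m - 6)/(Q + 7) = (-6 + m)/(7 + Q))
-54*B((0 + 0)*(5 + f(-2)), 5) = -54*(-6 + 5)/(7 + (0 + 0)*(5 + (7/6)*(-2))) = -54*(-1)/(7 + 0*(5 - 7/3)) = -54*(-1)/(7 + 0*(8/3)) = -54*(-1)/(7 + 0) = -54*(-1)/7 = -54*(-1/7) = 54/7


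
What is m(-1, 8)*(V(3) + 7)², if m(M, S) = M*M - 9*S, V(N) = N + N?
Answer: -11999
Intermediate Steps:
V(N) = 2*N
m(M, S) = M² - 9*S
m(-1, 8)*(V(3) + 7)² = ((-1)² - 9*8)*(2*3 + 7)² = (1 - 72)*(6 + 7)² = -71*13² = -71*169 = -11999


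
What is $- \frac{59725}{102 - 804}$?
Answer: $\frac{59725}{702} \approx 85.078$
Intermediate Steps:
$- \frac{59725}{102 - 804} = - \frac{59725}{-702} = \left(-59725\right) \left(- \frac{1}{702}\right) = \frac{59725}{702}$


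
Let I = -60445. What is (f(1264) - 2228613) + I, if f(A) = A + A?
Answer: -2286530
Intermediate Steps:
f(A) = 2*A
(f(1264) - 2228613) + I = (2*1264 - 2228613) - 60445 = (2528 - 2228613) - 60445 = -2226085 - 60445 = -2286530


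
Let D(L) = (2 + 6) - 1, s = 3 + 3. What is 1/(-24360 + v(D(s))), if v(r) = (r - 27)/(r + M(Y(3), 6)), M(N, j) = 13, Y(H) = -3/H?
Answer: -1/24361 ≈ -4.1049e-5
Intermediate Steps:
s = 6
D(L) = 7 (D(L) = 8 - 1 = 7)
v(r) = (-27 + r)/(13 + r) (v(r) = (r - 27)/(r + 13) = (-27 + r)/(13 + r))
1/(-24360 + v(D(s))) = 1/(-24360 + (-27 + 7)/(13 + 7)) = 1/(-24360 - 20/20) = 1/(-24360 + (1/20)*(-20)) = 1/(-24360 - 1) = 1/(-24361) = -1/24361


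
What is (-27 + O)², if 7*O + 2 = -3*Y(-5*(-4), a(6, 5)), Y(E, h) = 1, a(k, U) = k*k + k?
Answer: 37636/49 ≈ 768.08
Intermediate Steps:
a(k, U) = k + k² (a(k, U) = k² + k = k + k²)
O = -5/7 (O = -2/7 + (-3*1)/7 = -2/7 + (⅐)*(-3) = -2/7 - 3/7 = -5/7 ≈ -0.71429)
(-27 + O)² = (-27 - 5/7)² = (-194/7)² = 37636/49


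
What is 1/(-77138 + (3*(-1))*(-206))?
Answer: -1/76520 ≈ -1.3068e-5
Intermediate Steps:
1/(-77138 + (3*(-1))*(-206)) = 1/(-77138 - 3*(-206)) = 1/(-77138 + 618) = 1/(-76520) = -1/76520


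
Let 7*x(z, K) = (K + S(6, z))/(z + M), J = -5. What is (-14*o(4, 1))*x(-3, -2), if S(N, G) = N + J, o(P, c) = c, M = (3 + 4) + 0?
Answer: 1/2 ≈ 0.50000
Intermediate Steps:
M = 7 (M = 7 + 0 = 7)
S(N, G) = -5 + N (S(N, G) = N - 5 = -5 + N)
x(z, K) = (1 + K)/(7*(7 + z)) (x(z, K) = ((K + (-5 + 6))/(z + 7))/7 = ((K + 1)/(7 + z))/7 = ((1 + K)/(7 + z))/7 = (1 + K)/(7*(7 + z)))
(-14*o(4, 1))*x(-3, -2) = (-14*1)*((1 - 2)/(7*(7 - 3))) = -2*(-1)/4 = -14*(-1/28) = 1/2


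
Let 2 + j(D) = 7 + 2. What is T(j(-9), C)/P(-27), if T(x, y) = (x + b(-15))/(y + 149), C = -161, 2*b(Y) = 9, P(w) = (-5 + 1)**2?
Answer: -23/384 ≈ -0.059896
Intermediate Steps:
P(w) = 16 (P(w) = (-4)**2 = 16)
b(Y) = 9/2 (b(Y) = (1/2)*9 = 9/2)
j(D) = 7 (j(D) = -2 + (7 + 2) = -2 + 9 = 7)
T(x, y) = (9/2 + x)/(149 + y) (T(x, y) = (x + 9/2)/(y + 149) = (9/2 + x)/(149 + y))
T(j(-9), C)/P(-27) = ((9/2 + 7)/(149 - 161))/16 = ((23/2)/(-12))*(1/16) = -1/12*23/2*(1/16) = -23/24*1/16 = -23/384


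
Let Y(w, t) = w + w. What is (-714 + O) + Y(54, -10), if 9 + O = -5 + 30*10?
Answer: -320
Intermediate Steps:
Y(w, t) = 2*w
O = 286 (O = -9 + (-5 + 30*10) = -9 + (-5 + 300) = -9 + 295 = 286)
(-714 + O) + Y(54, -10) = (-714 + 286) + 2*54 = -428 + 108 = -320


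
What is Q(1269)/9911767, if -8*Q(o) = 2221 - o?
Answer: -119/9911767 ≈ -1.2006e-5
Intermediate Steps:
Q(o) = -2221/8 + o/8 (Q(o) = -(2221 - o)/8 = -2221/8 + o/8)
Q(1269)/9911767 = (-2221/8 + (⅛)*1269)/9911767 = (-2221/8 + 1269/8)*(1/9911767) = -119*1/9911767 = -119/9911767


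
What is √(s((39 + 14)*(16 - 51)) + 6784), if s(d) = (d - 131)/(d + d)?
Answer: √23345755615/1855 ≈ 82.368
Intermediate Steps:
s(d) = (-131 + d)/(2*d) (s(d) = (-131 + d)/((2*d)) = (-131 + d)*(1/(2*d)) = (-131 + d)/(2*d))
√(s((39 + 14)*(16 - 51)) + 6784) = √((-131 + (39 + 14)*(16 - 51))/(2*(((39 + 14)*(16 - 51)))) + 6784) = √((-131 + 53*(-35))/(2*((53*(-35)))) + 6784) = √((½)*(-131 - 1855)/(-1855) + 6784) = √((½)*(-1/1855)*(-1986) + 6784) = √(993/1855 + 6784) = √(12585313/1855) = √23345755615/1855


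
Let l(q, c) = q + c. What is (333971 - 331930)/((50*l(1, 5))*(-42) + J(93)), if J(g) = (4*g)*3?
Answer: -2041/11484 ≈ -0.17773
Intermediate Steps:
J(g) = 12*g
l(q, c) = c + q
(333971 - 331930)/((50*l(1, 5))*(-42) + J(93)) = (333971 - 331930)/((50*(5 + 1))*(-42) + 12*93) = 2041/((50*6)*(-42) + 1116) = 2041/(300*(-42) + 1116) = 2041/(-12600 + 1116) = 2041/(-11484) = 2041*(-1/11484) = -2041/11484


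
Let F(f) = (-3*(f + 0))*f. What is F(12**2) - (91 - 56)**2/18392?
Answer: -1144130761/18392 ≈ -62208.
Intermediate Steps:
F(f) = -3*f**2 (F(f) = (-3*f)*f = -3*f**2)
F(12**2) - (91 - 56)**2/18392 = -3*(12**2)**2 - (91 - 56)**2/18392 = -3*144**2 - 35**2/18392 = -3*20736 - 1225/18392 = -62208 - 1*1225/18392 = -62208 - 1225/18392 = -1144130761/18392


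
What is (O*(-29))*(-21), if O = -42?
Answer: -25578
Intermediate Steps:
(O*(-29))*(-21) = -42*(-29)*(-21) = 1218*(-21) = -25578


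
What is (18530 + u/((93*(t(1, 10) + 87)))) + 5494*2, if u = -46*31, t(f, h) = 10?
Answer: 8589692/291 ≈ 29518.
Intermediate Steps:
u = -1426
(18530 + u/((93*(t(1, 10) + 87)))) + 5494*2 = (18530 - 1426*1/(93*(10 + 87))) + 5494*2 = (18530 - 1426/(93*97)) + 10988 = (18530 - 1426/9021) + 10988 = (18530 - 1426*1/9021) + 10988 = (18530 - 46/291) + 10988 = 5392184/291 + 10988 = 8589692/291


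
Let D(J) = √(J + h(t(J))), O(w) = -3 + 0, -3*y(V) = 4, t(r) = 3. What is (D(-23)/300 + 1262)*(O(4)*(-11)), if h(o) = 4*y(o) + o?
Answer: 41646 + 11*I*√57/150 ≈ 41646.0 + 0.55365*I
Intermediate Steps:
y(V) = -4/3 (y(V) = -⅓*4 = -4/3)
h(o) = -16/3 + o (h(o) = 4*(-4/3) + o = -16/3 + o)
O(w) = -3
D(J) = √(-7/3 + J) (D(J) = √(J + (-16/3 + 3)) = √(J - 7/3) = √(-7/3 + J))
(D(-23)/300 + 1262)*(O(4)*(-11)) = ((√(-21 + 9*(-23))/3)/300 + 1262)*(-3*(-11)) = ((√(-21 - 207)/3)*(1/300) + 1262)*33 = ((√(-228)/3)*(1/300) + 1262)*33 = (((2*I*√57)/3)*(1/300) + 1262)*33 = ((2*I*√57/3)*(1/300) + 1262)*33 = (I*√57/450 + 1262)*33 = (1262 + I*√57/450)*33 = 41646 + 11*I*√57/150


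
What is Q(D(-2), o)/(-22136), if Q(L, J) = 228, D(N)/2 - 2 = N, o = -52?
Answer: -57/5534 ≈ -0.010300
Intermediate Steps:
D(N) = 4 + 2*N
Q(D(-2), o)/(-22136) = 228/(-22136) = 228*(-1/22136) = -57/5534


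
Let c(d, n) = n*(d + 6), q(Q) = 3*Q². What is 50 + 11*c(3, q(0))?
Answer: 50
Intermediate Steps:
c(d, n) = n*(6 + d)
50 + 11*c(3, q(0)) = 50 + 11*((3*0²)*(6 + 3)) = 50 + 11*((3*0)*9) = 50 + 11*(0*9) = 50 + 11*0 = 50 + 0 = 50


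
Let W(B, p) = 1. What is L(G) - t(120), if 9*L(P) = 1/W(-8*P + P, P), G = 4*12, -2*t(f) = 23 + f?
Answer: 1289/18 ≈ 71.611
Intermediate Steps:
t(f) = -23/2 - f/2 (t(f) = -(23 + f)/2 = -23/2 - f/2)
G = 48
L(P) = ⅑ (L(P) = (⅑)/1 = (⅑)*1 = ⅑)
L(G) - t(120) = ⅑ - (-23/2 - ½*120) = ⅑ - (-23/2 - 60) = ⅑ - 1*(-143/2) = ⅑ + 143/2 = 1289/18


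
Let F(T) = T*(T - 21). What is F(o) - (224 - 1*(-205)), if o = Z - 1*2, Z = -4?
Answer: -267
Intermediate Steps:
o = -6 (o = -4 - 1*2 = -4 - 2 = -6)
F(T) = T*(-21 + T)
F(o) - (224 - 1*(-205)) = -6*(-21 - 6) - (224 - 1*(-205)) = -6*(-27) - (224 + 205) = 162 - 1*429 = 162 - 429 = -267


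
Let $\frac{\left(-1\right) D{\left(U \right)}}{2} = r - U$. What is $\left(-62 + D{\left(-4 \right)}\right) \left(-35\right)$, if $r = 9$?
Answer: $3080$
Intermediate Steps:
$D{\left(U \right)} = -18 + 2 U$ ($D{\left(U \right)} = - 2 \left(9 - U\right) = -18 + 2 U$)
$\left(-62 + D{\left(-4 \right)}\right) \left(-35\right) = \left(-62 + \left(-18 + 2 \left(-4\right)\right)\right) \left(-35\right) = \left(-62 - 26\right) \left(-35\right) = \left(-88\right) \left(-35\right) = 3080$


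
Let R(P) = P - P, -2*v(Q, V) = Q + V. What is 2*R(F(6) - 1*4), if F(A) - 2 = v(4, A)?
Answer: 0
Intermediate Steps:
v(Q, V) = -Q/2 - V/2 (v(Q, V) = -(Q + V)/2 = -Q/2 - V/2)
F(A) = -A/2 (F(A) = 2 + (-½*4 - A/2) = 2 + (-2 - A/2) = -A/2)
R(P) = 0
2*R(F(6) - 1*4) = 2*0 = 0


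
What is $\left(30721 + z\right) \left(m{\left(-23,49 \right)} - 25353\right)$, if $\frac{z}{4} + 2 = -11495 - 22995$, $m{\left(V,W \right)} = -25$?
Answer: $2721714366$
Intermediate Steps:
$z = -137968$ ($z = -8 + 4 \left(-11495 - 22995\right) = -8 + 4 \left(-34490\right) = -8 - 137960 = -137968$)
$\left(30721 + z\right) \left(m{\left(-23,49 \right)} - 25353\right) = \left(30721 - 137968\right) \left(-25 - 25353\right) = \left(-107247\right) \left(-25378\right) = 2721714366$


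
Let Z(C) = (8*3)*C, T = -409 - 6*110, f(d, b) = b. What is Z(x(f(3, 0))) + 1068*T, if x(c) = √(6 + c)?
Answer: -1141692 + 24*√6 ≈ -1.1416e+6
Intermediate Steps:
T = -1069 (T = -409 - 1*660 = -409 - 660 = -1069)
Z(C) = 24*C
Z(x(f(3, 0))) + 1068*T = 24*√(6 + 0) + 1068*(-1069) = 24*√6 - 1141692 = -1141692 + 24*√6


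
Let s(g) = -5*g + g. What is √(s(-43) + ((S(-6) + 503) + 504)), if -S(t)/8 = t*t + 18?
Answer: 3*√83 ≈ 27.331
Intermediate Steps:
S(t) = -144 - 8*t² (S(t) = -8*(t*t + 18) = -8*(t² + 18) = -8*(18 + t²) = -144 - 8*t²)
s(g) = -4*g
√(s(-43) + ((S(-6) + 503) + 504)) = √(-4*(-43) + (((-144 - 8*(-6)²) + 503) + 504)) = √(172 + (((-144 - 8*36) + 503) + 504)) = √(172 + (((-144 - 288) + 503) + 504)) = √(172 + ((-432 + 503) + 504)) = √(172 + (71 + 504)) = √(172 + 575) = √747 = 3*√83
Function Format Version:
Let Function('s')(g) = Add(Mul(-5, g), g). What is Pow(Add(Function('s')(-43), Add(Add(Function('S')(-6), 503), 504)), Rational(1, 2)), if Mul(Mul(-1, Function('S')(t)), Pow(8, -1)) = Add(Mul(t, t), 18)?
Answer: Mul(3, Pow(83, Rational(1, 2))) ≈ 27.331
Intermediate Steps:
Function('S')(t) = Add(-144, Mul(-8, Pow(t, 2))) (Function('S')(t) = Mul(-8, Add(Mul(t, t), 18)) = Mul(-8, Add(Pow(t, 2), 18)) = Mul(-8, Add(18, Pow(t, 2))) = Add(-144, Mul(-8, Pow(t, 2))))
Function('s')(g) = Mul(-4, g)
Pow(Add(Function('s')(-43), Add(Add(Function('S')(-6), 503), 504)), Rational(1, 2)) = Pow(Add(Mul(-4, -43), Add(Add(Add(-144, Mul(-8, Pow(-6, 2))), 503), 504)), Rational(1, 2)) = Pow(Add(172, Add(Add(Add(-144, Mul(-8, 36)), 503), 504)), Rational(1, 2)) = Pow(Add(172, Add(Add(Add(-144, -288), 503), 504)), Rational(1, 2)) = Pow(Add(172, Add(Add(-432, 503), 504)), Rational(1, 2)) = Pow(Add(172, Add(71, 504)), Rational(1, 2)) = Pow(Add(172, 575), Rational(1, 2)) = Pow(747, Rational(1, 2)) = Mul(3, Pow(83, Rational(1, 2)))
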